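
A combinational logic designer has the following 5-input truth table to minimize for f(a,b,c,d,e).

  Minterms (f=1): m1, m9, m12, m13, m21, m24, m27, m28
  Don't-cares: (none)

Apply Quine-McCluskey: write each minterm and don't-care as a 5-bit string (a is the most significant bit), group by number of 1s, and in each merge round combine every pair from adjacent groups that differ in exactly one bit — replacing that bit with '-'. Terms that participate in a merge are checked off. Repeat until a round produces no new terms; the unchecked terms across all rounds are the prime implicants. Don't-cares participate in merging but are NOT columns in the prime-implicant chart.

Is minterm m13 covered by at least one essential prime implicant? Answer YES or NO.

size-2^0 implicants → 00001(✓)  01001(✓)  01100(✓)  01101(✓)  10101  11000(✓)  11011  11100(✓)
size-2^1 implicants → -1100  0-001  01-01  0110-  11-00
Unchecked terms (primes): -1100, 0-001, 01-01, 0110-, 10101, 11-00, 11011
Minterm coverage:
  m1 ⊆ 0-001 [E]
  m9 ⊆ 0-001,01-01
  m12 ⊆ -1100,0110-
  m13 ⊆ 01-01,0110-
  m21 ⊆ 10101 [E]
  m24 ⊆ 11-00 [E]
  m27 ⊆ 11011 [E]
  m28 ⊆ -1100,11-00
E = {0-001, 10101, 11-00, 11011}

NO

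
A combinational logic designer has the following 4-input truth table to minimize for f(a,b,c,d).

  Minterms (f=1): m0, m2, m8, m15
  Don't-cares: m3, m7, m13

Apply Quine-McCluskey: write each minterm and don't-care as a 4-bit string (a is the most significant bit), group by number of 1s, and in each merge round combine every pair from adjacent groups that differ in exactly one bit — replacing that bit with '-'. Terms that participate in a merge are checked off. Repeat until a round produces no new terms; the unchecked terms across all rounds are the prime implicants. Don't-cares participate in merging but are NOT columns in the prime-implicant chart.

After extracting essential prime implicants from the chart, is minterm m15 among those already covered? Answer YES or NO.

NO

Round 0: 0000✓ 0010✓ 0011✓ 0111✓ 1000✓ 1101✓ 1111✓
Round 1: -000 -111 0-11 00-0 001- 11-1
PIs = {-000, -111, 0-11, 00-0, 001-, 11-1}
Coverage chart:
  m0: -000,00-0
  m2: 00-0,001-
  m8: -000 ←essential
  m15: -111,11-1
Essential: -000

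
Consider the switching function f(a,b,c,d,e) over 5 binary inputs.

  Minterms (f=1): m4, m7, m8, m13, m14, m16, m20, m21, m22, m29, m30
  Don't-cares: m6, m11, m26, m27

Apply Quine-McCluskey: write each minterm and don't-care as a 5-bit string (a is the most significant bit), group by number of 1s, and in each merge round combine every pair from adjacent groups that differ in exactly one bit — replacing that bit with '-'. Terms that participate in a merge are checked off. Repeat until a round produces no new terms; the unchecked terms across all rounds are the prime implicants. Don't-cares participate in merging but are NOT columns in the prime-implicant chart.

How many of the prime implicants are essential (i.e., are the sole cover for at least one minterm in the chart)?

size-2^0 implicants → 00100(✓)  00110(✓)  00111(✓)  01000  01011(✓)  01101(✓)  01110(✓)  10000(✓)  10100(✓)  10101(✓)  10110(✓)  11010(✓)  11011(✓)  11101(✓)  11110(✓)
size-2^1 implicants → -0100(✓)  -0110(✓)  -1011  -1101  -1110(✓)  0-110(✓)  001-0(✓)  0011-  1-101  1-110(✓)  10-00  101-0(✓)  1010-  11-10  1101-
size-2^2 implicants → --110  -01-0
Unchecked terms (primes): --110, -01-0, -1011, -1101, 0011-, 01000, 1-101, 10-00, 1010-, 11-10, 1101-
Minterm coverage:
  m4 ⊆ -01-0 [E]
  m7 ⊆ 0011- [E]
  m8 ⊆ 01000 [E]
  m13 ⊆ -1101 [E]
  m14 ⊆ --110 [E]
  m16 ⊆ 10-00 [E]
  m20 ⊆ -01-0,10-00,1010-
  m21 ⊆ 1-101,1010-
  m22 ⊆ --110,-01-0
  m29 ⊆ -1101,1-101
  m30 ⊆ --110,11-10
E = {--110, -01-0, -1101, 0011-, 01000, 10-00}

6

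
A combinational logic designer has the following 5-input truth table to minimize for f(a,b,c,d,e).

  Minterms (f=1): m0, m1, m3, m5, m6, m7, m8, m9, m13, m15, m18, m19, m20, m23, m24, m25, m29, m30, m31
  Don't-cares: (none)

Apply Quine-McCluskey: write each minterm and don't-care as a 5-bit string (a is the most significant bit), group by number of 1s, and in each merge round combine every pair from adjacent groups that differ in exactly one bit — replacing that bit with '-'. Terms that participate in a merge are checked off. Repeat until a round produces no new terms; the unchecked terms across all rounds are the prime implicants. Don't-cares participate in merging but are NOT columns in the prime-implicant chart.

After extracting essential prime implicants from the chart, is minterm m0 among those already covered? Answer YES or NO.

YES

size-2^0 implicants → 00000(✓)  00001(✓)  00011(✓)  00101(✓)  00110(✓)  00111(✓)  01000(✓)  01001(✓)  01101(✓)  01111(✓)  10010(✓)  10011(✓)  10100  10111(✓)  11000(✓)  11001(✓)  11101(✓)  11110(✓)  11111(✓)
size-2^1 implicants → -0011(✓)  -0111(✓)  -1000(✓)  -1001(✓)  -1101(✓)  -1111(✓)  0-000(✓)  0-001(✓)  0-101(✓)  0-111(✓)  00-01(✓)  00-11(✓)  000-1(✓)  0000-(✓)  001-1(✓)  0011-  01-01(✓)  0100-(✓)  011-1(✓)  1-111(✓)  10-11(✓)  1001-  11-01(✓)  1100-(✓)  111-1(✓)  1111-
size-2^2 implicants → --111  -0-11  -1-01  -100-  -11-1  0--01  0-00-  0-1-1  00--1
Unchecked terms (primes): --111, -0-11, -1-01, -100-, -11-1, 0--01, 0-00-, 0-1-1, 00--1, 0011-, 1001-, 10100, 1111-
Minterm coverage:
  m0 ⊆ 0-00- [E]
  m1 ⊆ 0--01,0-00-,00--1
  m3 ⊆ -0-11,00--1
  m5 ⊆ 0--01,0-1-1,00--1
  m6 ⊆ 0011- [E]
  m7 ⊆ --111,-0-11,0-1-1,00--1,0011-
  m8 ⊆ -100-,0-00-
  m9 ⊆ -1-01,-100-,0--01,0-00-
  m13 ⊆ -1-01,-11-1,0--01,0-1-1
  m15 ⊆ --111,-11-1,0-1-1
  m18 ⊆ 1001- [E]
  m19 ⊆ -0-11,1001-
  m20 ⊆ 10100 [E]
  m23 ⊆ --111,-0-11
  m24 ⊆ -100- [E]
  m25 ⊆ -1-01,-100-
  m29 ⊆ -1-01,-11-1
  m30 ⊆ 1111- [E]
  m31 ⊆ --111,-11-1,1111-
E = {-100-, 0-00-, 0011-, 1001-, 10100, 1111-}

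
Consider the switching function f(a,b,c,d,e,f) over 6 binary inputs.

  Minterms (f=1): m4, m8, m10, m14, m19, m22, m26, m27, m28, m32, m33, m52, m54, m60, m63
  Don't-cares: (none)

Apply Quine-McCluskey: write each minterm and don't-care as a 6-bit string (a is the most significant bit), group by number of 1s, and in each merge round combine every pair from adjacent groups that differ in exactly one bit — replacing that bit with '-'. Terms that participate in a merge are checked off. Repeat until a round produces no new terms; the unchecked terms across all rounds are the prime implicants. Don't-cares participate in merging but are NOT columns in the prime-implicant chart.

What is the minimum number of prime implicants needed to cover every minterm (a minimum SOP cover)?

10

Round 0: 000100 001000✓ 001010✓ 001110✓ 010011✓ 010110✓ 011010✓ 011011✓ 011100✓ 100000✓ 100001✓ 110100✓ 110110✓ 111100✓ 111111
Round 1: -10110 -11100 0-1010 001-10 0010-0 01-011 01101- 10000- 11-100 1101-0
PIs = {-10110, -11100, 0-1010, 000100, 001-10, 0010-0, 01-011, 01101-, 10000-, 11-100, 1101-0, 111111}
Coverage chart:
  m4: 000100 ←essential
  m8: 0010-0 ←essential
  m10: 0-1010,001-10,0010-0
  m14: 001-10 ←essential
  m19: 01-011 ←essential
  m22: -10110 ←essential
  m26: 0-1010,01101-
  m27: 01-011,01101-
  m28: -11100 ←essential
  m32: 10000- ←essential
  m33: 10000- ←essential
  m52: 11-100,1101-0
  m54: -10110,1101-0
  m60: -11100,11-100
  m63: 111111 ←essential
Essential: -10110, -11100, 000100, 001-10, 0010-0, 01-011, 10000-, 111111
Petrick residual → 0-1010, 11-100
Min cover (10 terms): bc'def' + bcde'f' + a'cd'ef' + a'b'c'de'f' + a'b'cef' + a'b'cd'f' + a'bd'ef + ab'c'd'e' + abde'f' + abcdef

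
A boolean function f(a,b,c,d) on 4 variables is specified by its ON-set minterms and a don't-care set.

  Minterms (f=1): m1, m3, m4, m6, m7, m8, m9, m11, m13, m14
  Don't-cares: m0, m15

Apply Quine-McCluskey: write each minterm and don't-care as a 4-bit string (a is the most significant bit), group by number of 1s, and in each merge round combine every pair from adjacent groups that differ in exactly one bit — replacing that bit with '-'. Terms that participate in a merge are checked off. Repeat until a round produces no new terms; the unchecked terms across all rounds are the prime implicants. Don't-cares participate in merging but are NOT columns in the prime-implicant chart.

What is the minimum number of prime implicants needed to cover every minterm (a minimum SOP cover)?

5

Round 0: 0000✓ 0001✓ 0011✓ 0100✓ 0110✓ 0111✓ 1000✓ 1001✓ 1011✓ 1101✓ 1110✓ 1111✓
Round 1: -000✓ -001✓ -011✓ -110✓ -111✓ 0-00 0-11✓ 00-1✓ 000-✓ 01-0 011-✓ 1-01✓ 1-11✓ 10-1✓ 100-✓ 11-1✓ 111-✓
Round 2: --11 -0-1 -00- -11- 1--1
PIs = {--11, -0-1, -00-, -11-, 0-00, 01-0, 1--1}
Coverage chart:
  m1: -0-1,-00-
  m3: --11,-0-1
  m4: 0-00,01-0
  m6: -11-,01-0
  m7: --11,-11-
  m8: -00- ←essential
  m9: -0-1,-00-,1--1
  m11: --11,-0-1,1--1
  m13: 1--1 ←essential
  m14: -11- ←essential
Essential: -00-, -11-, 1--1
Petrick residual → --11, 0-00
Min cover (5 terms): cd + b'c' + bc + a'c'd' + ad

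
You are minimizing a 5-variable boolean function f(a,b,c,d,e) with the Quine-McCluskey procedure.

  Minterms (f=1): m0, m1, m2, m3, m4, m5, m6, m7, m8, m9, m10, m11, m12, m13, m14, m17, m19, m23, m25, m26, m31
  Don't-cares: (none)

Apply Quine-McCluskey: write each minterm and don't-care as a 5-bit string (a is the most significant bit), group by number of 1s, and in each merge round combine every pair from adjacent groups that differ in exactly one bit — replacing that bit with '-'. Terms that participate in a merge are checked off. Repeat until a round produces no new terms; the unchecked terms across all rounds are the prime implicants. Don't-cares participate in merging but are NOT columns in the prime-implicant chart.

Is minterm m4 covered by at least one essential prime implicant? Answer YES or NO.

YES

[col 0] 00000*, 00001*, 00010*, 00011*, 00100*, 00101*, 00110*, 00111*, 01000*, 01001*, 01010*, 01011*, 01100*, 01101*, 01110*, 10001*, 10011*, 10111*, 11001*, 11010*, 11111*
[col 1] -0001*, -0011*, -0111*, -1001*, -1010, 0-000*, 0-001*, 0-010*, 0-011*, 0-100*, 0-101*, 0-110*, 00-00*, 00-01*, 00-10*, 00-11*, 000-0*, 000-1*, 0000-*, 0001-*, 001-0*, 001-1*, 0010-*, 0011-*, 01-00*, 01-01*, 01-10*, 010-0*, 010-1*, 0100-*, 0101-*, 011-0*, 0110-*, 1-001*, 1-111, 10-11*, 100-1*
[col 2] --001, -0-11, -00-1, 0--00*, 0--01*, 0--10*, 0-0-0*, 0-0-1*, 0-00-*, 0-01-*, 0-1-0*, 0-10-*, 00--0*, 00--1*, 00-0-*, 00-1-*, 000--*, 001--*, 01--0*, 01-0-*, 010--*
[col 3] 0---0, 0--0-, 0-0--, 00---
Prime implicants: --001, -0-11, -00-1, -1010, 0---0, 0--0-, 0-0--, 00---, 1-111
PI chart (minterm → PIs covering it):
  0 | 0---0,0--0-,0-0--,00---
  1 | --001,-00-1,0--0-,0-0--,00---
  2 | 0---0,0-0--,00---
  3 | -0-11,-00-1,0-0--,00---
  4 | 0---0,0--0-,00---
  5 | 0--0-,00---
  6 | 0---0,00---
  7 | -0-11,00---
  8 | 0---0,0--0-,0-0--
  9 | --001,0--0-,0-0--
  10 | -1010,0---0,0-0--
  11 | 0-0--  (sole → essential)
  12 | 0---0,0--0-
  13 | 0--0-  (sole → essential)
  14 | 0---0  (sole → essential)
  17 | --001,-00-1
  19 | -0-11,-00-1
  23 | -0-11,1-111
  25 | --001  (sole → essential)
  26 | -1010  (sole → essential)
  31 | 1-111  (sole → essential)
Essential prime implicants: --001, -1010, 0---0, 0--0-, 0-0--, 1-111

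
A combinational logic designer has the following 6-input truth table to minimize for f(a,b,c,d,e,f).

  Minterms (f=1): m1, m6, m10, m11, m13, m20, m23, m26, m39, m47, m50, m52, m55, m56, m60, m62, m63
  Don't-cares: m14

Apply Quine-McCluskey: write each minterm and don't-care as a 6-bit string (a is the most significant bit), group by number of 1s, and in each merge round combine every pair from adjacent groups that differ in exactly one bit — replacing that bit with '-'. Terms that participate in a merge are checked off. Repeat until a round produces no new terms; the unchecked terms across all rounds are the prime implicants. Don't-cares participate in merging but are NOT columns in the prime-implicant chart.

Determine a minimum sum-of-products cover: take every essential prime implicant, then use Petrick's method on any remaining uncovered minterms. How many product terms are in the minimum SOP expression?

[col 0] 000001, 000110*, 001010*, 001011*, 001101, 001110*, 010100*, 010111*, 011010*, 100111*, 101111*, 110010, 110100*, 110111*, 111000*, 111100*, 111110*, 111111*
[col 1] -10100, -10111, 0-1010, 00-110, 001-10, 00101-, 1-0111*, 1-1111*, 10-111*, 11-100, 11-111*, 111-00, 1111-0, 11111-
[col 2] 1--111
Prime implicants: -10100, -10111, 0-1010, 00-110, 000001, 001-10, 00101-, 001101, 1--111, 11-100, 110010, 111-00, 1111-0, 11111-
PI chart (minterm → PIs covering it):
  1 | 000001  (sole → essential)
  6 | 00-110  (sole → essential)
  10 | 0-1010,001-10,00101-
  11 | 00101-  (sole → essential)
  13 | 001101  (sole → essential)
  20 | -10100  (sole → essential)
  23 | -10111  (sole → essential)
  26 | 0-1010  (sole → essential)
  39 | 1--111  (sole → essential)
  47 | 1--111  (sole → essential)
  50 | 110010  (sole → essential)
  52 | -10100,11-100
  55 | -10111,1--111
  56 | 111-00  (sole → essential)
  60 | 11-100,111-00,1111-0
  62 | 1111-0,11111-
  63 | 1--111,11111-
Essential prime implicants: -10100, -10111, 0-1010, 00-110, 000001, 00101-, 001101, 1--111, 110010, 111-00
Petrick residual → 1111-0
Minimum SOP uses 11 PIs: bc'de'f' + bc'def + a'cd'ef' + a'b'def' + a'b'c'd'e'f + a'b'cd'e + a'b'cde'f + adef + abc'd'ef' + abce'f' + abcdf'

11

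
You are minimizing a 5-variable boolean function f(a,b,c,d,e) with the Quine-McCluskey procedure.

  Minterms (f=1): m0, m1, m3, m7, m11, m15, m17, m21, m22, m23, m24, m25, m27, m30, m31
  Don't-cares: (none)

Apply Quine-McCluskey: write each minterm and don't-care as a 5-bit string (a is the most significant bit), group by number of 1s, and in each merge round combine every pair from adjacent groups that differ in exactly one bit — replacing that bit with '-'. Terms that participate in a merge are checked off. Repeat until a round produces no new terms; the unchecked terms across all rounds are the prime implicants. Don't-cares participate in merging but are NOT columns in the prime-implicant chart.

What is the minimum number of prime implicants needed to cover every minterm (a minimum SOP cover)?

6

[col 0] 00000*, 00001*, 00011*, 00111*, 01011*, 01111*, 10001*, 10101*, 10110*, 10111*, 11000*, 11001*, 11011*, 11110*, 11111*
[col 1] -0001, -0111*, -1011*, -1111*, 0-011*, 0-111*, 00-11*, 000-1, 0000-, 01-11*, 1-001, 1-110*, 1-111*, 10-01, 101-1, 1011-*, 11-11*, 110-1, 1100-, 1111-*
[col 2] --111, -1-11, 0--11, 1-11-
Prime implicants: --111, -0001, -1-11, 0--11, 000-1, 0000-, 1-001, 1-11-, 10-01, 101-1, 110-1, 1100-
PI chart (minterm → PIs covering it):
  0 | 0000-  (sole → essential)
  1 | -0001,000-1,0000-
  3 | 0--11,000-1
  7 | --111,0--11
  11 | -1-11,0--11
  15 | --111,-1-11,0--11
  17 | -0001,1-001,10-01
  21 | 10-01,101-1
  22 | 1-11-  (sole → essential)
  23 | --111,1-11-,101-1
  24 | 1100-  (sole → essential)
  25 | 1-001,110-1,1100-
  27 | -1-11,110-1
  30 | 1-11-  (sole → essential)
  31 | --111,-1-11,1-11-
Essential prime implicants: 0000-, 1-11-, 1100-
Petrick residual → -1-11, 0--11, 10-01
Minimum SOP uses 6 PIs: bde + a'de + a'b'c'd' + acd + ab'd'e + abc'd'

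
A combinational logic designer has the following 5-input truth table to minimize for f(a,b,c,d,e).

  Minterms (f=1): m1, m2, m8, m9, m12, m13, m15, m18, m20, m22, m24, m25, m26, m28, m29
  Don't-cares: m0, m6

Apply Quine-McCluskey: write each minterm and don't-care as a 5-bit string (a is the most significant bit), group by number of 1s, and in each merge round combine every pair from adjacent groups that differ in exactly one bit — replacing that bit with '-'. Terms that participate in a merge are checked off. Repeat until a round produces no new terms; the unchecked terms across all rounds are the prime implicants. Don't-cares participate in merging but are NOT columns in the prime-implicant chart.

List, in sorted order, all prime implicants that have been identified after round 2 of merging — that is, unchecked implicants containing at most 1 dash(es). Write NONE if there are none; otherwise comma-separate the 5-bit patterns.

size-2^0 implicants → 00000(✓)  00001(✓)  00010(✓)  00110(✓)  01000(✓)  01001(✓)  01100(✓)  01101(✓)  01111(✓)  10010(✓)  10100(✓)  10110(✓)  11000(✓)  11001(✓)  11010(✓)  11100(✓)  11101(✓)
size-2^1 implicants → -0010(✓)  -0110(✓)  -1000(✓)  -1001(✓)  -1100(✓)  -1101(✓)  0-000(✓)  0-001(✓)  00-10(✓)  000-0  0000-(✓)  01-00(✓)  01-01(✓)  0100-(✓)  011-1  0110-(✓)  1-010  1-100  10-10(✓)  101-0  11-00(✓)  11-01(✓)  110-0  1100-(✓)  1110-(✓)
size-2^2 implicants → -0-10  -1-00(✓)  -1-01(✓)  -100-(✓)  -110-(✓)  0-00-  01-0-(✓)  11-0-(✓)
size-2^3 implicants → -1-0-
Unchecked terms (primes): -0-10, -1-0-, 0-00-, 000-0, 011-1, 1-010, 1-100, 101-0, 110-0

000-0, 011-1, 1-010, 1-100, 101-0, 110-0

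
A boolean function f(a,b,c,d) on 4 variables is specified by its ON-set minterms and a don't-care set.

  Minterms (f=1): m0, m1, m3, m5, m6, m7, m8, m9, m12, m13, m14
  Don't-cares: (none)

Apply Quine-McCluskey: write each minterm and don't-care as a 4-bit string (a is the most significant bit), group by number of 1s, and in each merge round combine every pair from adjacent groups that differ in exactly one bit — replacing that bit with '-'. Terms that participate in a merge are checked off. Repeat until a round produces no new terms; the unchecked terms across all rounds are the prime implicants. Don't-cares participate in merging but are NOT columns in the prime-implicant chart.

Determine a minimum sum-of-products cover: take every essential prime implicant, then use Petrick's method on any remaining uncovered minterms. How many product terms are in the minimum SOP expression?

4

[col 0] 0000*, 0001*, 0011*, 0101*, 0110*, 0111*, 1000*, 1001*, 1100*, 1101*, 1110*
[col 1] -000*, -001*, -101*, -110, 0-01*, 0-11*, 00-1*, 000-*, 01-1*, 011-, 1-00*, 1-01*, 100-*, 11-0, 110-*
[col 2] --01, -00-, 0--1, 1-0-
Prime implicants: --01, -00-, -110, 0--1, 011-, 1-0-, 11-0
PI chart (minterm → PIs covering it):
  0 | -00-  (sole → essential)
  1 | --01,-00-,0--1
  3 | 0--1  (sole → essential)
  5 | --01,0--1
  6 | -110,011-
  7 | 0--1,011-
  8 | -00-,1-0-
  9 | --01,-00-,1-0-
  12 | 1-0-,11-0
  13 | --01,1-0-
  14 | -110,11-0
Essential prime implicants: -00-, 0--1
Petrick residual → -110, 1-0-
Minimum SOP uses 4 PIs: b'c' + bcd' + a'd + ac'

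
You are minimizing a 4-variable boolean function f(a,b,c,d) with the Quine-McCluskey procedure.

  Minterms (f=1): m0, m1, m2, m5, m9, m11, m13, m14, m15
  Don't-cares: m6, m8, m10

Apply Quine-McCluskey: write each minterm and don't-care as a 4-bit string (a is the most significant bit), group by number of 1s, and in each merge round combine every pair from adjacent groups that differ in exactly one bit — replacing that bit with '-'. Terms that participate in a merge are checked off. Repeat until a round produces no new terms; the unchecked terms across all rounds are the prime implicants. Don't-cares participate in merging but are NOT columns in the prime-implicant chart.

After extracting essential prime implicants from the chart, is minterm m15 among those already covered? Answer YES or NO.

[col 0] 0000*, 0001*, 0010*, 0101*, 0110*, 1000*, 1001*, 1010*, 1011*, 1101*, 1110*, 1111*
[col 1] -000*, -001*, -010*, -101*, -110*, 0-01*, 0-10*, 00-0*, 000-*, 1-01*, 1-10*, 1-11*, 10-0*, 10-1*, 100-*, 101-*, 11-1*, 111-*
[col 2] --01, --10, -0-0, -00-, 1--1, 1-1-, 10--
Prime implicants: --01, --10, -0-0, -00-, 1--1, 1-1-, 10--
PI chart (minterm → PIs covering it):
  0 | -0-0,-00-
  1 | --01,-00-
  2 | --10,-0-0
  5 | --01  (sole → essential)
  9 | --01,-00-,1--1,10--
  11 | 1--1,1-1-,10--
  13 | --01,1--1
  14 | --10,1-1-
  15 | 1--1,1-1-
Essential prime implicants: --01

NO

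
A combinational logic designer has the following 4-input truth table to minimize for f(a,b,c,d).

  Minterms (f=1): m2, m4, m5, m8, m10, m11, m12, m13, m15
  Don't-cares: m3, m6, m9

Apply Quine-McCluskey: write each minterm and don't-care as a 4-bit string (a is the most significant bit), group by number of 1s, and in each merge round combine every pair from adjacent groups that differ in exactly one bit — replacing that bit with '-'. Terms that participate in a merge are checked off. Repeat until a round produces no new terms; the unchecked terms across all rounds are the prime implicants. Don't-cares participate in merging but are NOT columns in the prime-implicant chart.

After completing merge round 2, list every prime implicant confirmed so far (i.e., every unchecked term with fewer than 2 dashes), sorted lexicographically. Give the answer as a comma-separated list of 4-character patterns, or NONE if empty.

size-2^0 implicants → 0010(✓)  0011(✓)  0100(✓)  0101(✓)  0110(✓)  1000(✓)  1001(✓)  1010(✓)  1011(✓)  1100(✓)  1101(✓)  1111(✓)
size-2^1 implicants → -010(✓)  -011(✓)  -100(✓)  -101(✓)  0-10  001-(✓)  01-0  010-(✓)  1-00(✓)  1-01(✓)  1-11(✓)  10-0(✓)  10-1(✓)  100-(✓)  101-(✓)  11-1(✓)  110-(✓)
size-2^2 implicants → -01-  -10-  1--1  1-0-  10--
Unchecked terms (primes): -01-, -10-, 0-10, 01-0, 1--1, 1-0-, 10--

0-10, 01-0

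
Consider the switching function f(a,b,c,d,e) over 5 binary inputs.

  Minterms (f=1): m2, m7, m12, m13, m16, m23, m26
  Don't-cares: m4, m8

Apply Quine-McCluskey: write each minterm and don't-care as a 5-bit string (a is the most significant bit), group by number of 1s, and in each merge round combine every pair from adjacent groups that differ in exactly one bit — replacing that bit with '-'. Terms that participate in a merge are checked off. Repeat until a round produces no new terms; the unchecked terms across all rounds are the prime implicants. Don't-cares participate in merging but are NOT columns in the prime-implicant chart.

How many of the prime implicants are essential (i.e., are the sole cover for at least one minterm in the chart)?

5

Round 0: 00010 00100✓ 00111✓ 01000✓ 01100✓ 01101✓ 10000 10111✓ 11010
Round 1: -0111 0-100 01-00 0110-
PIs = {-0111, 0-100, 00010, 01-00, 0110-, 10000, 11010}
Coverage chart:
  m2: 00010 ←essential
  m7: -0111 ←essential
  m12: 0-100,01-00,0110-
  m13: 0110- ←essential
  m16: 10000 ←essential
  m23: -0111 ←essential
  m26: 11010 ←essential
Essential: -0111, 00010, 0110-, 10000, 11010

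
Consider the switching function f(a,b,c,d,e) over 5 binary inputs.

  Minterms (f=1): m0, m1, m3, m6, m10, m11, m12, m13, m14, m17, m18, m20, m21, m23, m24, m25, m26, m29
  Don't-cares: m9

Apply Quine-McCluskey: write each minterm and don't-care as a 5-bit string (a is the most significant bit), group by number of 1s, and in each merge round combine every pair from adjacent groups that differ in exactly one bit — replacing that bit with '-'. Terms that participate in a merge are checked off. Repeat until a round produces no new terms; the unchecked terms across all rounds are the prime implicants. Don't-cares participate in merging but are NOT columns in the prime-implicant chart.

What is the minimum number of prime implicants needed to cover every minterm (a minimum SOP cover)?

10

Round 0: 00000✓ 00001✓ 00011✓ 00110✓ 01001✓ 01010✓ 01011✓ 01100✓ 01101✓ 01110✓ 10001✓ 10010✓ 10100✓ 10101✓ 10111✓ 11000✓ 11001✓ 11010✓ 11101✓
Round 1: -0001✓ -1001✓ -1010 -1101✓ 0-001✓ 0-011✓ 0-110 000-1✓ 0000- 01-01✓ 01-10 010-1✓ 0101- 011-0 0110- 1-001✓ 1-010 1-101✓ 10-01✓ 101-1 1010- 11-01✓ 110-0 1100-
Round 2: --001 -1-01 0-0-1 1--01
PIs = {--001, -1-01, -1010, 0-0-1, 0-110, 0000-, 01-10, 0101-, 011-0, 0110-, 1--01, 1-010, 101-1, 1010-, 110-0, 1100-}
Coverage chart:
  m0: 0000- ←essential
  m1: --001,0-0-1,0000-
  m3: 0-0-1 ←essential
  m6: 0-110 ←essential
  m10: -1010,01-10,0101-
  m11: 0-0-1,0101-
  m12: 011-0,0110-
  m13: -1-01,0110-
  m14: 0-110,01-10,011-0
  m17: --001,1--01
  m18: 1-010 ←essential
  m20: 1010- ←essential
  m21: 1--01,101-1,1010-
  m23: 101-1 ←essential
  m24: 110-0,1100-
  m25: --001,-1-01,1--01,1100-
  m26: -1010,1-010,110-0
  m29: -1-01,1--01
Essential: 0-0-1, 0-110, 0000-, 1-010, 101-1, 1010-
Petrick residual → -1010, 0110-, 1--01, 110-0
Min cover (10 terms): bc'de' + a'c'e + a'cde' + a'b'c'd' + a'bcd' + ad'e + ac'de' + ab'ce + ab'cd' + abc'e'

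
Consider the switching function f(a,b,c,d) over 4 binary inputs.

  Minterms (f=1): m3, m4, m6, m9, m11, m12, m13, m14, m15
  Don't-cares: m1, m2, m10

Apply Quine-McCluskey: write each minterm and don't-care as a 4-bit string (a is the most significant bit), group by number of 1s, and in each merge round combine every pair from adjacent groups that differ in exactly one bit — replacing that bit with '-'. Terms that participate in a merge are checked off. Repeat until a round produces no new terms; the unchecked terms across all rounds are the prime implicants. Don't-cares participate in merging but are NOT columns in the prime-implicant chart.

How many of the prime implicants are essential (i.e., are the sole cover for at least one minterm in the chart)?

size-2^0 implicants → 0001(✓)  0010(✓)  0011(✓)  0100(✓)  0110(✓)  1001(✓)  1010(✓)  1011(✓)  1100(✓)  1101(✓)  1110(✓)  1111(✓)
size-2^1 implicants → -001(✓)  -010(✓)  -011(✓)  -100(✓)  -110(✓)  0-10(✓)  00-1(✓)  001-(✓)  01-0(✓)  1-01(✓)  1-10(✓)  1-11(✓)  10-1(✓)  101-(✓)  11-0(✓)  11-1(✓)  110-(✓)  111-(✓)
size-2^2 implicants → --10  -0-1  -01-  -1-0  1--1  1-1-  11--
Unchecked terms (primes): --10, -0-1, -01-, -1-0, 1--1, 1-1-, 11--
Minterm coverage:
  m3 ⊆ -0-1,-01-
  m4 ⊆ -1-0 [E]
  m6 ⊆ --10,-1-0
  m9 ⊆ -0-1,1--1
  m11 ⊆ -0-1,-01-,1--1,1-1-
  m12 ⊆ -1-0,11--
  m13 ⊆ 1--1,11--
  m14 ⊆ --10,-1-0,1-1-,11--
  m15 ⊆ 1--1,1-1-,11--
E = {-1-0}

1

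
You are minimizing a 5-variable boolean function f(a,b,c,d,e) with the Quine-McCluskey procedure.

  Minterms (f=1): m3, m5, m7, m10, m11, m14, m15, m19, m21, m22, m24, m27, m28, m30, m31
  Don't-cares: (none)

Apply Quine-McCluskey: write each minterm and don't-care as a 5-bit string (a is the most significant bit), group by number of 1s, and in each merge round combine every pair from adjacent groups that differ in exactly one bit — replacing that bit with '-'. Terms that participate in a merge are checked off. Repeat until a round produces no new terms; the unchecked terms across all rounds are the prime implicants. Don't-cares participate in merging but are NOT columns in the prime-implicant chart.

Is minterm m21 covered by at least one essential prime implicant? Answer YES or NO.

YES

size-2^0 implicants → 00011(✓)  00101(✓)  00111(✓)  01010(✓)  01011(✓)  01110(✓)  01111(✓)  10011(✓)  10101(✓)  10110(✓)  11000(✓)  11011(✓)  11100(✓)  11110(✓)  11111(✓)
size-2^1 implicants → -0011(✓)  -0101  -1011(✓)  -1110(✓)  -1111(✓)  0-011(✓)  0-111(✓)  00-11(✓)  001-1  01-10(✓)  01-11(✓)  0101-(✓)  0111-(✓)  1-011(✓)  1-110  11-00  11-11(✓)  111-0  1111-(✓)
size-2^2 implicants → --011  -1-11  -111-  0--11  01-1-
Unchecked terms (primes): --011, -0101, -1-11, -111-, 0--11, 001-1, 01-1-, 1-110, 11-00, 111-0
Minterm coverage:
  m3 ⊆ --011,0--11
  m5 ⊆ -0101,001-1
  m7 ⊆ 0--11,001-1
  m10 ⊆ 01-1- [E]
  m11 ⊆ --011,-1-11,0--11,01-1-
  m14 ⊆ -111-,01-1-
  m15 ⊆ -1-11,-111-,0--11,01-1-
  m19 ⊆ --011 [E]
  m21 ⊆ -0101 [E]
  m22 ⊆ 1-110 [E]
  m24 ⊆ 11-00 [E]
  m27 ⊆ --011,-1-11
  m28 ⊆ 11-00,111-0
  m30 ⊆ -111-,1-110,111-0
  m31 ⊆ -1-11,-111-
E = {--011, -0101, 01-1-, 1-110, 11-00}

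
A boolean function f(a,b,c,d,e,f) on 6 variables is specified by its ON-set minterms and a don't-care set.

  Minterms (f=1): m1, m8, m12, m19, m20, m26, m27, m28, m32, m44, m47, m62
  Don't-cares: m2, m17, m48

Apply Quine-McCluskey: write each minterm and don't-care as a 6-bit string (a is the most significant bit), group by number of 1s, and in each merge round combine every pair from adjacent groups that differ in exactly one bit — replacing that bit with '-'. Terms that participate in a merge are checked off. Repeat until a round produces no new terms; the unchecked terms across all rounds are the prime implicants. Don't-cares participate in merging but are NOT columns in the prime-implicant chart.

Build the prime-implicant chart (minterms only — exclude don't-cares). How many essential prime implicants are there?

size-2^0 implicants → 000001(✓)  000010  001000(✓)  001100(✓)  010001(✓)  010011(✓)  010100(✓)  011010(✓)  011011(✓)  011100(✓)  100000(✓)  101100(✓)  101111  110000(✓)  111110
size-2^1 implicants → -01100  0-0001  0-1100  001-00  01-011  01-100  0100-1  01101-  1-0000
Unchecked terms (primes): -01100, 0-0001, 0-1100, 000010, 001-00, 01-011, 01-100, 0100-1, 01101-, 1-0000, 101111, 111110
Minterm coverage:
  m1 ⊆ 0-0001 [E]
  m8 ⊆ 001-00 [E]
  m12 ⊆ -01100,0-1100,001-00
  m19 ⊆ 01-011,0100-1
  m20 ⊆ 01-100 [E]
  m26 ⊆ 01101- [E]
  m27 ⊆ 01-011,01101-
  m28 ⊆ 0-1100,01-100
  m32 ⊆ 1-0000 [E]
  m44 ⊆ -01100 [E]
  m47 ⊆ 101111 [E]
  m62 ⊆ 111110 [E]
E = {-01100, 0-0001, 001-00, 01-100, 01101-, 1-0000, 101111, 111110}

8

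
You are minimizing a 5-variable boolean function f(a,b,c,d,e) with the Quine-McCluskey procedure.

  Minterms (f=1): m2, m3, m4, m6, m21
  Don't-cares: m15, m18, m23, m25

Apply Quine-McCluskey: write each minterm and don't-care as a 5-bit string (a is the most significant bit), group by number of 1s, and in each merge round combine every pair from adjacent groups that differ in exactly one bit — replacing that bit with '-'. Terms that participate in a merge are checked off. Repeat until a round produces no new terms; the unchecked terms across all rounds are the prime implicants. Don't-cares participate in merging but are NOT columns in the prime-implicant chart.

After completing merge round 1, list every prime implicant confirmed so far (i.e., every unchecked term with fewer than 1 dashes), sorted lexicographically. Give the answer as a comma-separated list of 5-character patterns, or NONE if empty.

[col 0] 00010*, 00011*, 00100*, 00110*, 01111, 10010*, 10101*, 10111*, 11001
[col 1] -0010, 00-10, 0001-, 001-0, 101-1
Prime implicants: -0010, 00-10, 0001-, 001-0, 01111, 101-1, 11001

01111, 11001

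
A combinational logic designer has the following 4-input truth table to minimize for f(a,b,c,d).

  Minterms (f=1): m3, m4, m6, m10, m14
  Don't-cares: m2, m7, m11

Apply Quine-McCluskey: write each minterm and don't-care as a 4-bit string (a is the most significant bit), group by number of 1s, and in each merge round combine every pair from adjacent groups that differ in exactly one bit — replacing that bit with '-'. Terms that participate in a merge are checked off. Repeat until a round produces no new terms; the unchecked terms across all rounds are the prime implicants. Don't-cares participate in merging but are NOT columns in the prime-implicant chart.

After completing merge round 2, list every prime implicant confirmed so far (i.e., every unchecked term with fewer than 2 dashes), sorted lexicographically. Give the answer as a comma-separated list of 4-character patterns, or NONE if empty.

01-0

size-2^0 implicants → 0010(✓)  0011(✓)  0100(✓)  0110(✓)  0111(✓)  1010(✓)  1011(✓)  1110(✓)
size-2^1 implicants → -010(✓)  -011(✓)  -110(✓)  0-10(✓)  0-11(✓)  001-(✓)  01-0  011-(✓)  1-10(✓)  101-(✓)
size-2^2 implicants → --10  -01-  0-1-
Unchecked terms (primes): --10, -01-, 0-1-, 01-0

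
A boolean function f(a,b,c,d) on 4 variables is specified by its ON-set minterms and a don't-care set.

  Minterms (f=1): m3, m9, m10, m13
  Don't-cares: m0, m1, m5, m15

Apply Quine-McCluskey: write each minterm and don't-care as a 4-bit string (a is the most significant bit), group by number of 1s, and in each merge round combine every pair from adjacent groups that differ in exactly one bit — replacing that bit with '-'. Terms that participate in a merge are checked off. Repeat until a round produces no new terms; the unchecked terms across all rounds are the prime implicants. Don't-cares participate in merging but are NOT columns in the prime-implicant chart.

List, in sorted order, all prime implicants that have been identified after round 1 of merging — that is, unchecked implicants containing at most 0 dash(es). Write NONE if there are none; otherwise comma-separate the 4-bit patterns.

Round 0: 0000✓ 0001✓ 0011✓ 0101✓ 1001✓ 1010 1101✓ 1111✓
Round 1: -001✓ -101✓ 0-01✓ 00-1 000- 1-01✓ 11-1
Round 2: --01
PIs = {--01, 00-1, 000-, 1010, 11-1}

1010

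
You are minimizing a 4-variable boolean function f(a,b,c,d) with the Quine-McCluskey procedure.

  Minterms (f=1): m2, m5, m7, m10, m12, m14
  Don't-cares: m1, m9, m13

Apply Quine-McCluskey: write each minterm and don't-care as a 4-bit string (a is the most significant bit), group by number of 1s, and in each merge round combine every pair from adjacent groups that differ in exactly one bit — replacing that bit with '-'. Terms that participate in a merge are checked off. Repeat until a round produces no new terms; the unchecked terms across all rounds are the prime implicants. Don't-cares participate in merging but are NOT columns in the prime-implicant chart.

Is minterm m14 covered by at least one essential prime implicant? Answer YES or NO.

NO

size-2^0 implicants → 0001(✓)  0010(✓)  0101(✓)  0111(✓)  1001(✓)  1010(✓)  1100(✓)  1101(✓)  1110(✓)
size-2^1 implicants → -001(✓)  -010  -101(✓)  0-01(✓)  01-1  1-01(✓)  1-10  11-0  110-
size-2^2 implicants → --01
Unchecked terms (primes): --01, -010, 01-1, 1-10, 11-0, 110-
Minterm coverage:
  m2 ⊆ -010 [E]
  m5 ⊆ --01,01-1
  m7 ⊆ 01-1 [E]
  m10 ⊆ -010,1-10
  m12 ⊆ 11-0,110-
  m14 ⊆ 1-10,11-0
E = {-010, 01-1}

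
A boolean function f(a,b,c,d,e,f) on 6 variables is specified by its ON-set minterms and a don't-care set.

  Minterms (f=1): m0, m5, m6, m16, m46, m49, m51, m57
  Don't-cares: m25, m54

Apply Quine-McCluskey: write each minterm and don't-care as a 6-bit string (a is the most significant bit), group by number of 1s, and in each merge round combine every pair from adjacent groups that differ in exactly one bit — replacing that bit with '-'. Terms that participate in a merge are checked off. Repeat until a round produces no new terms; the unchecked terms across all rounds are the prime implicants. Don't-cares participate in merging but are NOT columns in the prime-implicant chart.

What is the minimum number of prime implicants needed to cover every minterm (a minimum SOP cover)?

size-2^0 implicants → 000000(✓)  000101  000110  010000(✓)  011001(✓)  101110  110001(✓)  110011(✓)  110110  111001(✓)
size-2^1 implicants → -11001  0-0000  11-001  1100-1
Unchecked terms (primes): -11001, 0-0000, 000101, 000110, 101110, 11-001, 1100-1, 110110
Minterm coverage:
  m0 ⊆ 0-0000 [E]
  m5 ⊆ 000101 [E]
  m6 ⊆ 000110 [E]
  m16 ⊆ 0-0000 [E]
  m46 ⊆ 101110 [E]
  m49 ⊆ 11-001,1100-1
  m51 ⊆ 1100-1 [E]
  m57 ⊆ -11001,11-001
E = {0-0000, 000101, 000110, 101110, 1100-1}
Petrick residual → -11001
Cover = bcd'e'f + a'c'd'e'f' + a'b'c'de'f + a'b'c'def' + ab'cdef' + abc'd'f  |cover|=6

6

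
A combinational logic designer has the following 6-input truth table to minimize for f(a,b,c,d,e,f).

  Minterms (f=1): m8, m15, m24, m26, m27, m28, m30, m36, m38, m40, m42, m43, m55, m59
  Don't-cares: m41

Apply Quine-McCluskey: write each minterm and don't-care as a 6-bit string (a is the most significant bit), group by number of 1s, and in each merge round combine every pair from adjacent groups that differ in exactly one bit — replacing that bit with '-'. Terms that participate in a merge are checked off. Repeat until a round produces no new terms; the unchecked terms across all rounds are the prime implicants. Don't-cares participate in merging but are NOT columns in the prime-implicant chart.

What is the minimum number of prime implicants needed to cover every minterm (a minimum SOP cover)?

7

[col 0] 001000*, 001111, 011000*, 011010*, 011011*, 011100*, 011110*, 100100*, 100110*, 101000*, 101001*, 101010*, 101011*, 110111, 111011*
[col 1] -01000, -11011, 0-1000, 011-00*, 011-10*, 0110-0*, 01101-, 0111-0*, 1-1011, 1001-0, 1010-0*, 1010-1*, 10100-*, 10101-*
[col 2] 011--0, 1010--
Prime implicants: -01000, -11011, 0-1000, 001111, 011--0, 01101-, 1-1011, 1001-0, 1010--, 110111
PI chart (minterm → PIs covering it):
  8 | -01000,0-1000
  15 | 001111  (sole → essential)
  24 | 0-1000,011--0
  26 | 011--0,01101-
  27 | -11011,01101-
  28 | 011--0  (sole → essential)
  30 | 011--0  (sole → essential)
  36 | 1001-0  (sole → essential)
  38 | 1001-0  (sole → essential)
  40 | -01000,1010--
  42 | 1010--  (sole → essential)
  43 | 1-1011,1010--
  55 | 110111  (sole → essential)
  59 | -11011,1-1011
Essential prime implicants: 001111, 011--0, 1001-0, 1010--, 110111
Petrick residual → -01000, -11011
Minimum SOP uses 7 PIs: b'cd'e'f' + bcd'ef + a'b'cdef + a'bcf' + ab'c'df' + ab'cd' + abc'def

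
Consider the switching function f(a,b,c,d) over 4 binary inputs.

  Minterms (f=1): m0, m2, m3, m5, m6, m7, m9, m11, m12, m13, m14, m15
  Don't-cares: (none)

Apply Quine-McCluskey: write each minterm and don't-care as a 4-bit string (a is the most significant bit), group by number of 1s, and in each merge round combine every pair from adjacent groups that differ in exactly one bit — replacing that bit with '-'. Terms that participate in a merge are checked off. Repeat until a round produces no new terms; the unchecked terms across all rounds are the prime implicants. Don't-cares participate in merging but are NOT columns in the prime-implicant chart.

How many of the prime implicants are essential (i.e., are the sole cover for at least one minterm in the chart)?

[col 0] 0000*, 0010*, 0011*, 0101*, 0110*, 0111*, 1001*, 1011*, 1100*, 1101*, 1110*, 1111*
[col 1] -011*, -101*, -110*, -111*, 0-10*, 0-11*, 00-0, 001-*, 01-1*, 011-*, 1-01*, 1-11*, 10-1*, 11-0*, 11-1*, 110-*, 111-*
[col 2] --11, -1-1, -11-, 0-1-, 1--1, 11--
Prime implicants: --11, -1-1, -11-, 0-1-, 00-0, 1--1, 11--
PI chart (minterm → PIs covering it):
  0 | 00-0  (sole → essential)
  2 | 0-1-,00-0
  3 | --11,0-1-
  5 | -1-1  (sole → essential)
  6 | -11-,0-1-
  7 | --11,-1-1,-11-,0-1-
  9 | 1--1  (sole → essential)
  11 | --11,1--1
  12 | 11--  (sole → essential)
  13 | -1-1,1--1,11--
  14 | -11-,11--
  15 | --11,-1-1,-11-,1--1,11--
Essential prime implicants: -1-1, 00-0, 1--1, 11--

4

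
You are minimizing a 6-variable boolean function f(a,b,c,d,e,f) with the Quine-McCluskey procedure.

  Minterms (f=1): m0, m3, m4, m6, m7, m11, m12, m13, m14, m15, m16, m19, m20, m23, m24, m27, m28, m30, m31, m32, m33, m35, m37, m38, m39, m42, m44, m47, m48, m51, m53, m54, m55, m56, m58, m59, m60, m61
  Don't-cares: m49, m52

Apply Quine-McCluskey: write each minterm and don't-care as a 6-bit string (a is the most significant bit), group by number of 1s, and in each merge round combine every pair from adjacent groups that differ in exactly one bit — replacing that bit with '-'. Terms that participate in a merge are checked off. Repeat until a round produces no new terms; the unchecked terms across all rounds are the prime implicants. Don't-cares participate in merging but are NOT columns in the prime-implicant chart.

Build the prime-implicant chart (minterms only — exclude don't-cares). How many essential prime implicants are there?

[col 0] 000000*, 000011*, 000100*, 000110*, 000111*, 001011*, 001100*, 001101*, 001110*, 001111*, 010000*, 010011*, 010100*, 010111*, 011000*, 011011*, 011100*, 011110*, 011111*, 100000*, 100001*, 100011*, 100101*, 100110*, 100111*, 101010*, 101100*, 101111*, 110000*, 110001*, 110011*, 110100*, 110101*, 110110*, 110111*, 111000*, 111010*, 111011*, 111100*, 111101*
[col 1] -00000*, -00011*, -00110*, -00111*, -01100*, -01111*, -10000*, -10011*, -10100*, -10111*, -11000*, -11011*, -11100*, 0-0000*, 0-0011*, 0-0100*, 0-0111*, 0-1011*, 0-1100*, 0-1110*, 0-1111*, 00-011*, 00-100*, 00-110*, 00-111*, 000-00*, 000-11*, 0001-0*, 00011-*, 001-11*, 0011-0*, 0011-1*, 00110-*, 00111-*, 01-000*, 01-011*, 01-100*, 01-111*, 010-00*, 010-11*, 011-00*, 011-11*, 0111-0*, 01111-*, 1-0000*, 1-0001*, 1-0011*, 1-0101*, 1-0110*, 1-0111*, 1-1010, 1-1100*, 10-111*, 100-01*, 100-11*, 1000-1*, 10000-*, 1001-1*, 10011-*, 11-000*, 11-011*, 11-100*, 11-101*, 110-00*, 110-01*, 110-11*, 1100-1*, 11000-*, 1101-0*, 1101-1*, 11010-*, 11011-*, 111-00*, 1110-0, 11101-, 11110-*
[col 2] --0000, --0011*, --0111*, --1100, -0-111, -00-11*, -0011-, -1-000*, -1-011, -1-100*, -10-00*, -10-11*, -11-00*, 0--011*, 0--100, 0--111*, 0-0-00, 0-0-11*, 0-1-11*, 0-11-0, 0-111-, 00--11*, 00-1-0, 00-11-, 0011--, 01--00*, 01--11*, 1-0-01*, 1-0-11*, 1-00-1*, 1-000-, 1-01-1*, 1-011-, 100--1*, 11--00*, 11-10-, 110--1*, 110-0-, 1101--
[col 3] --0-11, -1--00, 0---11, 1-0--1
Prime implicants: --0-11, --0000, --1100, -0-111, -0011-, -1--00, -1-011, 0---11, 0--100, 0-0-00, 0-11-0, 0-111-, 00-1-0, 00-11-, 0011--, 1-0--1, 1-000-, 1-011-, 1-1010, 11-10-, 110-0-, 1101--, 1110-0, 11101-
PI chart (minterm → PIs covering it):
  0 | --0000,0-0-00
  3 | --0-11,0---11
  4 | 0--100,0-0-00,00-1-0
  6 | -0011-,00-1-0,00-11-
  7 | --0-11,-0-111,-0011-,0---11,00-11-
  11 | 0---11  (sole → essential)
  12 | --1100,0--100,0-11-0,00-1-0,0011--
  13 | 0011--  (sole → essential)
  14 | 0-11-0,0-111-,00-1-0,00-11-,0011--
  15 | -0-111,0---11,0-111-,00-11-,0011--
  16 | --0000,-1--00,0-0-00
  19 | --0-11,-1-011,0---11
  20 | -1--00,0--100,0-0-00
  23 | --0-11,0---11
  24 | -1--00  (sole → essential)
  27 | -1-011,0---11
  28 | --1100,-1--00,0--100,0-11-0
  30 | 0-11-0,0-111-
  31 | 0---11,0-111-
  32 | --0000,1-000-
  33 | 1-0--1,1-000-
  35 | --0-11,1-0--1
  37 | 1-0--1  (sole → essential)
  38 | -0011-,1-011-
  39 | --0-11,-0-111,-0011-,1-0--1,1-011-
  42 | 1-1010  (sole → essential)
  44 | --1100  (sole → essential)
  47 | -0-111  (sole → essential)
  48 | --0000,-1--00,1-000-,110-0-
  51 | --0-11,-1-011,1-0--1
  53 | 1-0--1,11-10-,110-0-,1101--
  54 | 1-011-,1101--
  55 | --0-11,1-0--1,1-011-,1101--
  56 | -1--00,1110-0
  58 | 1-1010,1110-0,11101-
  59 | -1-011,11101-
  60 | --1100,-1--00,11-10-
  61 | 11-10-  (sole → essential)
Essential prime implicants: --1100, -0-111, -1--00, 0---11, 0011--, 1-0--1, 1-1010, 11-10-

8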